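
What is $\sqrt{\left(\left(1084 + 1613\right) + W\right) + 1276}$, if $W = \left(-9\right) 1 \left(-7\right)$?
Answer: $2 \sqrt{1009} \approx 63.53$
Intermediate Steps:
$W = 63$ ($W = \left(-9\right) \left(-7\right) = 63$)
$\sqrt{\left(\left(1084 + 1613\right) + W\right) + 1276} = \sqrt{\left(\left(1084 + 1613\right) + 63\right) + 1276} = \sqrt{\left(2697 + 63\right) + 1276} = \sqrt{2760 + 1276} = \sqrt{4036} = 2 \sqrt{1009}$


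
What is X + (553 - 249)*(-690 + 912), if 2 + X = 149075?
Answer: 216561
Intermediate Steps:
X = 149073 (X = -2 + 149075 = 149073)
X + (553 - 249)*(-690 + 912) = 149073 + (553 - 249)*(-690 + 912) = 149073 + 304*222 = 149073 + 67488 = 216561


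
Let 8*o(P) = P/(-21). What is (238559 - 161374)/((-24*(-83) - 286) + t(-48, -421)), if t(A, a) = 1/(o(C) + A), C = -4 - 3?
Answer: 88839935/1963582 ≈ 45.244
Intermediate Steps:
C = -7
o(P) = -P/168 (o(P) = (P/(-21))/8 = (P*(-1/21))/8 = (-P/21)/8 = -P/168)
t(A, a) = 1/(1/24 + A) (t(A, a) = 1/(-1/168*(-7) + A) = 1/(1/24 + A))
(238559 - 161374)/((-24*(-83) - 286) + t(-48, -421)) = (238559 - 161374)/((-24*(-83) - 286) + 24/(1 + 24*(-48))) = 77185/((1992 - 286) + 24/(1 - 1152)) = 77185/(1706 + 24/(-1151)) = 77185/(1706 + 24*(-1/1151)) = 77185/(1706 - 24/1151) = 77185/(1963582/1151) = 77185*(1151/1963582) = 88839935/1963582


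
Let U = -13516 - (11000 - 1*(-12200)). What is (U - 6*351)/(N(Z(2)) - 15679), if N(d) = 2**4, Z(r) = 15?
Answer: 38822/15663 ≈ 2.4786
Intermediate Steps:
U = -36716 (U = -13516 - (11000 + 12200) = -13516 - 1*23200 = -13516 - 23200 = -36716)
N(d) = 16
(U - 6*351)/(N(Z(2)) - 15679) = (-36716 - 6*351)/(16 - 15679) = (-36716 - 2106)/(-15663) = -38822*(-1/15663) = 38822/15663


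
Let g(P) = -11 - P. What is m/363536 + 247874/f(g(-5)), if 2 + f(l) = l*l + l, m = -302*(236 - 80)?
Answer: 1407965677/159047 ≈ 8852.5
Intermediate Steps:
m = -47112 (m = -302*156 = -47112)
f(l) = -2 + l + l² (f(l) = -2 + (l*l + l) = -2 + (l² + l) = -2 + (l + l²) = -2 + l + l²)
m/363536 + 247874/f(g(-5)) = -47112/363536 + 247874/(-2 + (-11 - 1*(-5)) + (-11 - 1*(-5))²) = -47112*1/363536 + 247874/(-2 + (-11 + 5) + (-11 + 5)²) = -5889/45442 + 247874/(-2 - 6 + (-6)²) = -5889/45442 + 247874/(-2 - 6 + 36) = -5889/45442 + 247874/28 = -5889/45442 + 247874*(1/28) = -5889/45442 + 123937/14 = 1407965677/159047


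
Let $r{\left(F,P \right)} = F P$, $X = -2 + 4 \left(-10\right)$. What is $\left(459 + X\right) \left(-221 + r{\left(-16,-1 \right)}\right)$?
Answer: $-85485$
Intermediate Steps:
$X = -42$ ($X = -2 - 40 = -42$)
$\left(459 + X\right) \left(-221 + r{\left(-16,-1 \right)}\right) = \left(459 - 42\right) \left(-221 - -16\right) = 417 \left(-221 + 16\right) = 417 \left(-205\right) = -85485$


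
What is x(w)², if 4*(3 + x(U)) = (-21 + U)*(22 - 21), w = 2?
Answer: 961/16 ≈ 60.063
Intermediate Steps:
x(U) = -33/4 + U/4 (x(U) = -3 + ((-21 + U)*(22 - 21))/4 = -3 + ((-21 + U)*1)/4 = -3 + (-21 + U)/4 = -3 + (-21/4 + U/4) = -33/4 + U/4)
x(w)² = (-33/4 + (¼)*2)² = (-33/4 + ½)² = (-31/4)² = 961/16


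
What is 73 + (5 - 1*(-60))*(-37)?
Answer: -2332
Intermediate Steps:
73 + (5 - 1*(-60))*(-37) = 73 + (5 + 60)*(-37) = 73 + 65*(-37) = 73 - 2405 = -2332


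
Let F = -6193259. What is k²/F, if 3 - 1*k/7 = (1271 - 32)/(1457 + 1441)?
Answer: -86975/1661189076 ≈ -5.2357e-5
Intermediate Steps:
k = 2485/138 (k = 21 - 7*(1271 - 32)/(1457 + 1441) = 21 - 8673/2898 = 21 - 7*59/138 = 21 - 413/138 = 2485/138 ≈ 18.007)
k²/F = (2485/138)²/(-6193259) = (6175225/19044)*(-1/6193259) = -86975/1661189076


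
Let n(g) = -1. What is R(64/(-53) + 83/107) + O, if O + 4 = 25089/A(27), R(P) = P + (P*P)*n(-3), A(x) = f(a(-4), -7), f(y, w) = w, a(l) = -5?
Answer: -807907974357/225121687 ≈ -3588.8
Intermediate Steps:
A(x) = -7
R(P) = P - P² (R(P) = P + (P*P)*(-1) = P + P²*(-1) = P - P²)
O = -25117/7 (O = -4 + 25089/(-7) = -4 + 25089*(-⅐) = -4 - 25089/7 = -25117/7 ≈ -3588.1)
R(64/(-53) + 83/107) + O = (64/(-53) + 83/107)*(1 - (64/(-53) + 83/107)) - 25117/7 = (64*(-1/53) + 83*(1/107))*(1 - (64*(-1/53) + 83*(1/107))) - 25117/7 = (-64/53 + 83/107)*(1 - (-64/53 + 83/107)) - 25117/7 = -2449*(1 - 1*(-2449/5671))/5671 - 25117/7 = -2449*(1 + 2449/5671)/5671 - 25117/7 = -2449/5671*8120/5671 - 25117/7 = -19885880/32160241 - 25117/7 = -807907974357/225121687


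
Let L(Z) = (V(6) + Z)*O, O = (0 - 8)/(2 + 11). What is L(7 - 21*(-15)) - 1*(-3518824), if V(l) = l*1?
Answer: 45742088/13 ≈ 3.5186e+6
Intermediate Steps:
V(l) = l
O = -8/13 ≈ -0.61539
L(Z) = -48/13 - 8*Z/13 (L(Z) = (6 + Z)*(-8/13) = -48/13 - 8*Z/13)
L(7 - 21*(-15)) - 1*(-3518824) = (-48/13 - 8*(7 - 21*(-15))/13) - 1*(-3518824) = (-48/13 - 8*(7 + 315)/13) + 3518824 = (-48/13 - 8/13*322) + 3518824 = (-48/13 - 2576/13) + 3518824 = -2624/13 + 3518824 = 45742088/13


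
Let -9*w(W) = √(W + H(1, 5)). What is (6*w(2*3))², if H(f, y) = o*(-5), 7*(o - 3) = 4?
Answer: -332/63 ≈ -5.2698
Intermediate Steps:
o = 25/7 (o = 3 + (⅐)*4 = 3 + 4/7 = 25/7 ≈ 3.5714)
H(f, y) = -125/7 (H(f, y) = (25/7)*(-5) = -125/7)
w(W) = -√(-125/7 + W)/9 (w(W) = -√(W - 125/7)/9 = -√(-125/7 + W)/9)
(6*w(2*3))² = (6*(-√(-875 + 49*(2*3))/63))² = (6*(-√(-875 + 49*6)/63))² = (6*(-√(-875 + 294)/63))² = (6*(-I*√581/63))² = (-2*I*√581/21)² = -332/63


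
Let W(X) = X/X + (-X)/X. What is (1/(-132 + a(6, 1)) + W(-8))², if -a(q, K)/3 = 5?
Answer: 1/21609 ≈ 4.6277e-5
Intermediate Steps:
a(q, K) = -15 (a(q, K) = -3*5 = -15)
W(X) = 0 (W(X) = 1 - 1 = 0)
(1/(-132 + a(6, 1)) + W(-8))² = (1/(-132 - 15) + 0)² = (1/(-147) + 0)² = (-1/147 + 0)² = (-1/147)² = 1/21609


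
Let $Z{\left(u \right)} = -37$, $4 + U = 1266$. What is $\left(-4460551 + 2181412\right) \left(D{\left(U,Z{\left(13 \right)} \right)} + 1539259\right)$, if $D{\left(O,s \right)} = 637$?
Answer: $-3509637029544$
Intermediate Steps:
$U = 1262$ ($U = -4 + 1266 = 1262$)
$\left(-4460551 + 2181412\right) \left(D{\left(U,Z{\left(13 \right)} \right)} + 1539259\right) = \left(-4460551 + 2181412\right) \left(637 + 1539259\right) = \left(-2279139\right) 1539896 = -3509637029544$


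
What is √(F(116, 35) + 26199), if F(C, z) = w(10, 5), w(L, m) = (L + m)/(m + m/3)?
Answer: 3*√11645/2 ≈ 161.87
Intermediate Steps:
w(L, m) = 3*(L + m)/(4*m) (w(L, m) = (L + m)/(m + m*(⅓)) = (L + m)/(m + m/3) = (L + m)/((4*m/3)) = (L + m)*(3/(4*m)) = 3*(L + m)/(4*m))
F(C, z) = 9/4 (F(C, z) = (¾)*(10 + 5)/5 = (¾)*(⅕)*15 = 9/4)
√(F(116, 35) + 26199) = √(9/4 + 26199) = √(104805/4) = 3*√11645/2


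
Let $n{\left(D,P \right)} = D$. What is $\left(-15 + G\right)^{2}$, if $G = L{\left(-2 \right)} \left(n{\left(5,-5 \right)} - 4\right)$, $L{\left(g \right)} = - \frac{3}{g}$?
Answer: $\frac{729}{4} \approx 182.25$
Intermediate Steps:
$G = \frac{3}{2}$ ($G = - \frac{3}{-2} \left(5 - 4\right) = \left(-3\right) \left(- \frac{1}{2}\right) 1 = \frac{3}{2} \cdot 1 = \frac{3}{2} \approx 1.5$)
$\left(-15 + G\right)^{2} = \left(-15 + \frac{3}{2}\right)^{2} = \left(- \frac{27}{2}\right)^{2} = \frac{729}{4}$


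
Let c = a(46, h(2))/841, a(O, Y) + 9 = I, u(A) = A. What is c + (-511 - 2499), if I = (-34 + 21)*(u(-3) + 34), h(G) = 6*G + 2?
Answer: -2531822/841 ≈ -3010.5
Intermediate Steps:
h(G) = 2 + 6*G
I = -403 (I = (-34 + 21)*(-3 + 34) = -13*31 = -403)
a(O, Y) = -412 (a(O, Y) = -9 - 403 = -412)
c = -412/841 ≈ -0.48989
c + (-511 - 2499) = -412/841 + (-511 - 2499) = -412/841 - 3010 = -2531822/841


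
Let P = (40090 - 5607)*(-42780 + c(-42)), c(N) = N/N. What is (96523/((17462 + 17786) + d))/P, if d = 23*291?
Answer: -96523/61869193046837 ≈ -1.5601e-9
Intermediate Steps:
c(N) = 1
d = 6693
P = -1475148257 (P = (40090 - 5607)*(-42780 + 1) = 34483*(-42779) = -1475148257)
(96523/((17462 + 17786) + d))/P = (96523/((17462 + 17786) + 6693))/(-1475148257) = (96523/(35248 + 6693))*(-1/1475148257) = (96523/41941)*(-1/1475148257) = -96523/61869193046837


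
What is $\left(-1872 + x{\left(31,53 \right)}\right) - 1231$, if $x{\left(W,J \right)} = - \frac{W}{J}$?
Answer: $- \frac{164490}{53} \approx -3103.6$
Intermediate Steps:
$x{\left(W,J \right)} = - \frac{W}{J}$
$\left(-1872 + x{\left(31,53 \right)}\right) - 1231 = \left(-1872 - \frac{31}{53}\right) - 1231 = - \frac{99247}{53} - 1231 = - \frac{164490}{53}$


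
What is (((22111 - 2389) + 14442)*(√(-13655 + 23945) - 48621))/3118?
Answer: -830543922/1559 + 119574*√210/1559 ≈ -5.3163e+5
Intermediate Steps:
(((22111 - 2389) + 14442)*(√(-13655 + 23945) - 48621))/3118 = ((19722 + 14442)*(√10290 - 48621))*(1/3118) = (34164*(7*√210 - 48621))*(1/3118) = (34164*(-48621 + 7*√210))*(1/3118) = (-1661087844 + 239148*√210)*(1/3118) = -830543922/1559 + 119574*√210/1559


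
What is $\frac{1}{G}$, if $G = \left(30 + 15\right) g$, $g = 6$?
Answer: $\frac{1}{270} \approx 0.0037037$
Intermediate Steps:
$G = 270$ ($G = \left(30 + 15\right) 6 = 45 \cdot 6 = 270$)
$\frac{1}{G} = \frac{1}{270}$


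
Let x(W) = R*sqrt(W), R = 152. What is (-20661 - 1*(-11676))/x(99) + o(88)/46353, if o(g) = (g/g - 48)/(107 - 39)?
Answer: -47/3152004 - 2995*sqrt(11)/1672 ≈ -5.9410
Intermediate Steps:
x(W) = 152*sqrt(W)
o(g) = -47/68 (o(g) = (1 - 48)/68 = -47*1/68 = -47/68)
(-20661 - 1*(-11676))/x(99) + o(88)/46353 = (-20661 - 1*(-11676))/((152*sqrt(99))) - 47/68/46353 = (-20661 + 11676)/((152*(3*sqrt(11)))) - 47/68*1/46353 = -8985*sqrt(11)/5016 - 47/3152004 = -2995*sqrt(11)/1672 - 47/3152004 = -47/3152004 - 2995*sqrt(11)/1672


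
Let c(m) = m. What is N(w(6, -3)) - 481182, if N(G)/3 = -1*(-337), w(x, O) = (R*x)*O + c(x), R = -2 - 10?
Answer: -480171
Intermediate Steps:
R = -12
w(x, O) = x - 12*O*x (w(x, O) = (-12*x)*O + x = -12*O*x + x = x - 12*O*x)
N(G) = 1011 (N(G) = 3*(-1*(-337)) = 3*337 = 1011)
N(w(6, -3)) - 481182 = 1011 - 481182 = -480171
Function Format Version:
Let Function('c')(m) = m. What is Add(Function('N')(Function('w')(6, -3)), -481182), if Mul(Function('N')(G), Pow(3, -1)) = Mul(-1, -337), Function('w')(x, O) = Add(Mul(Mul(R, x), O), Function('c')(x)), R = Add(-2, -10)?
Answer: -480171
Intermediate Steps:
R = -12
Function('w')(x, O) = Add(x, Mul(-12, O, x)) (Function('w')(x, O) = Add(Mul(Mul(-12, x), O), x) = Add(Mul(-12, O, x), x) = Add(x, Mul(-12, O, x)))
Function('N')(G) = 1011 (Function('N')(G) = Mul(3, Mul(-1, -337)) = Mul(3, 337) = 1011)
Add(Function('N')(Function('w')(6, -3)), -481182) = Add(1011, -481182) = -480171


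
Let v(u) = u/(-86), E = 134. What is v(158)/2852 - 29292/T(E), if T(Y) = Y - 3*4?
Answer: -1796131675/7480796 ≈ -240.10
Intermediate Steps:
v(u) = -u/86 (v(u) = u*(-1/86) = -u/86)
T(Y) = -12 + Y (T(Y) = Y - 12 = -12 + Y)
v(158)/2852 - 29292/T(E) = -1/86*158/2852 - 29292/(-12 + 134) = -79/43*1/2852 - 29292/122 = -79/122636 - 29292*1/122 = -79/122636 - 14646/61 = -1796131675/7480796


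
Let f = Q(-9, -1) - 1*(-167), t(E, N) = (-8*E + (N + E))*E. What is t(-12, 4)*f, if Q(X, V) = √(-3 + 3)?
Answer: -176352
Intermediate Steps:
Q(X, V) = 0 (Q(X, V) = √0 = 0)
t(E, N) = E*(N - 7*E) (t(E, N) = (-8*E + (E + N))*E = (N - 7*E)*E = E*(N - 7*E))
f = 167 (f = 0 - 1*(-167) = 0 + 167 = 167)
t(-12, 4)*f = -12*(4 - 7*(-12))*167 = -12*(4 + 84)*167 = -12*88*167 = -1056*167 = -176352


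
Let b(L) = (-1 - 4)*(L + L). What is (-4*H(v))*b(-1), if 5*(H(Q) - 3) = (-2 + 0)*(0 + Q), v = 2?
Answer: -88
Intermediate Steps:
b(L) = -10*L
H(Q) = 3 - 2*Q/5 (H(Q) = 3 + ((-2 + 0)*(0 + Q))/5 = 3 + (-2*Q)/5 = 3 - 2*Q/5)
(-4*H(v))*b(-1) = (-4*(3 - ⅖*2))*(-10*(-1)) = -4*(3 - ⅘)*10 = -4*11/5*10 = -44/5*10 = -88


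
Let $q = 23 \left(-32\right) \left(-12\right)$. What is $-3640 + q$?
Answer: $5192$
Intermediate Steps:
$q = 8832$ ($q = \left(-736\right) \left(-12\right) = 8832$)
$-3640 + q = -3640 + 8832 = 5192$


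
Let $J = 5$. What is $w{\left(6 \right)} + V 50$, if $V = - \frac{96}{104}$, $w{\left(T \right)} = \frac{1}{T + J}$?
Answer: $- \frac{6587}{143} \approx -46.063$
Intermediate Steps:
$w{\left(T \right)} = \frac{1}{5 + T}$ ($w{\left(T \right)} = \frac{1}{T + 5} = \frac{1}{5 + T}$)
$V = - \frac{12}{13}$ ($V = \left(-96\right) \frac{1}{104} = - \frac{12}{13} \approx -0.92308$)
$w{\left(6 \right)} + V 50 = \frac{1}{5 + 6} - \frac{600}{13} = \frac{1}{11} - \frac{600}{13} = - \frac{6587}{143}$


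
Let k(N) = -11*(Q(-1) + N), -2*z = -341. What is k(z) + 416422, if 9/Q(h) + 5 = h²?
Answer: 1658285/4 ≈ 4.1457e+5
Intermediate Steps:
z = 341/2 (z = -½*(-341) = 341/2 ≈ 170.50)
Q(h) = 9/(-5 + h²)
k(N) = 99/4 - 11*N (k(N) = -11*(9/(-5 + (-1)²) + N) = -11*(9/(-5 + 1) + N) = -11*(9/(-4) + N) = -11*(9*(-¼) + N) = -11*(-9/4 + N) = 99/4 - 11*N)
k(z) + 416422 = (99/4 - 11*341/2) + 416422 = (99/4 - 3751/2) + 416422 = -7403/4 + 416422 = 1658285/4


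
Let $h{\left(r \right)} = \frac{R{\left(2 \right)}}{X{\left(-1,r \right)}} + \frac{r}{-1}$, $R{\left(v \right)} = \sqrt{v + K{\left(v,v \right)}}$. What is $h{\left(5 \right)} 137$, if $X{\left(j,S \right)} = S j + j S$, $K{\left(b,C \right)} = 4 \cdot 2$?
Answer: $-685 - \frac{137 \sqrt{10}}{10} \approx -728.32$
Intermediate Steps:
$K{\left(b,C \right)} = 8$
$X{\left(j,S \right)} = 2 S j$ ($X{\left(j,S \right)} = S j + S j = 2 S j$)
$R{\left(v \right)} = \sqrt{8 + v}$ ($R{\left(v \right)} = \sqrt{v + 8} = \sqrt{8 + v}$)
$h{\left(r \right)} = - r - \frac{\sqrt{10}}{2 r}$ ($h{\left(r \right)} = \frac{\sqrt{8 + 2}}{2 r \left(-1\right)} + \frac{r}{-1} = \frac{\sqrt{10}}{\left(-2\right) r} + r \left(-1\right) = \sqrt{10} \left(- \frac{1}{2 r}\right) - r = - \frac{\sqrt{10}}{2 r} - r = - r - \frac{\sqrt{10}}{2 r}$)
$h{\left(5 \right)} 137 = \left(\left(-1\right) 5 - \frac{\sqrt{10}}{2 \cdot 5}\right) 137 = \left(-5 - \frac{1}{2} \sqrt{10} \cdot \frac{1}{5}\right) 137 = \left(-5 - \frac{\sqrt{10}}{10}\right) 137 = -685 - \frac{137 \sqrt{10}}{10}$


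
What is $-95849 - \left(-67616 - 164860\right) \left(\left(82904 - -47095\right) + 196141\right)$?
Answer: $75819626791$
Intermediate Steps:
$-95849 - \left(-67616 - 164860\right) \left(\left(82904 - -47095\right) + 196141\right) = -95849 - - 232476 \left(\left(82904 + 47095\right) + 196141\right) = -95849 - - 232476 \left(129999 + 196141\right) = -95849 - \left(-232476\right) 326140 = -95849 - -75819722640 = -95849 + 75819722640 = 75819626791$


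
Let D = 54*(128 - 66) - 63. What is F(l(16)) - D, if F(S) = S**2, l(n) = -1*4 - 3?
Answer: -3236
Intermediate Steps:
l(n) = -7 (l(n) = -4 - 3 = -7)
D = 3285 (D = 54*62 - 63 = 3348 - 63 = 3285)
F(l(16)) - D = (-7)**2 - 1*3285 = 49 - 3285 = -3236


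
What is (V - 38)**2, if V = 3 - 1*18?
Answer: 2809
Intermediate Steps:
V = -15 (V = 3 - 18 = -15)
(V - 38)**2 = (-15 - 38)**2 = (-53)**2 = 2809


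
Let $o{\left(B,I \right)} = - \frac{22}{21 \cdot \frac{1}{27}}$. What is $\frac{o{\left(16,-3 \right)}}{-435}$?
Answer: $\frac{66}{1015} \approx 0.065025$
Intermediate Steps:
$o{\left(B,I \right)} = - \frac{198}{7}$ ($o{\left(B,I \right)} = - \frac{22}{21 \cdot \frac{1}{27}} = - \frac{22}{\frac{7}{9}} = \left(-22\right) \frac{9}{7} = - \frac{198}{7}$)
$\frac{o{\left(16,-3 \right)}}{-435} = - \frac{198}{7 \left(-435\right)} = \left(- \frac{198}{7}\right) \left(- \frac{1}{435}\right) = \frac{66}{1015}$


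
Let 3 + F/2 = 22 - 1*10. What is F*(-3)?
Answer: -54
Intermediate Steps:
F = 18 (F = -6 + 2*(22 - 1*10) = -6 + 2*(22 - 10) = -6 + 2*12 = -6 + 24 = 18)
F*(-3) = 18*(-3) = -54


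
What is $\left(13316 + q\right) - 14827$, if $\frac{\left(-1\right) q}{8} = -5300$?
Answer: $40889$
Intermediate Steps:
$q = 42400$ ($q = \left(-8\right) \left(-5300\right) = 42400$)
$\left(13316 + q\right) - 14827 = \left(13316 + 42400\right) - 14827 = 55716 - 14827 = 40889$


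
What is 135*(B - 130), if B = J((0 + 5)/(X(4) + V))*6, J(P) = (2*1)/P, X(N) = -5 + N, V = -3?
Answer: -18846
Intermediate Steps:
J(P) = 2/P
B = -48/5 (B = (2/(((0 + 5)/((-5 + 4) - 3))))*6 = (2/((5/(-1 - 3))))*6 = (2/((5/(-4))))*6 = (2/((5*(-1/4))))*6 = (2/(-5/4))*6 = (2*(-4/5))*6 = -8/5*6 = -48/5 ≈ -9.6000)
135*(B - 130) = 135*(-48/5 - 130) = 135*(-698/5) = -18846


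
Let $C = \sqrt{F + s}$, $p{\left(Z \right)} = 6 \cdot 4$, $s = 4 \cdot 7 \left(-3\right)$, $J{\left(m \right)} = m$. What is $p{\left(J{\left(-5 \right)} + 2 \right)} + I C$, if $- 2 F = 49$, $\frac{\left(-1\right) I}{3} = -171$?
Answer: $24 + \frac{513 i \sqrt{434}}{2} \approx 24.0 + 5343.6 i$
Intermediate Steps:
$I = 513$ ($I = \left(-3\right) \left(-171\right) = 513$)
$s = -84$ ($s = 28 \left(-3\right) = -84$)
$F = - \frac{49}{2}$ ($F = \left(- \frac{1}{2}\right) 49 = - \frac{49}{2} \approx -24.5$)
$p{\left(Z \right)} = 24$
$C = \frac{i \sqrt{434}}{2}$ ($C = \sqrt{- \frac{49}{2} - 84} = \sqrt{- \frac{217}{2}} = \frac{i \sqrt{434}}{2} \approx 10.416 i$)
$p{\left(J{\left(-5 \right)} + 2 \right)} + I C = 24 + 513 \frac{i \sqrt{434}}{2} = 24 + \frac{513 i \sqrt{434}}{2}$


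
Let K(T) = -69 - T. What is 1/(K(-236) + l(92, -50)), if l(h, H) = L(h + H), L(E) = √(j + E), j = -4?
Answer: 167/27851 - √38/27851 ≈ 0.0057749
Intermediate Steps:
L(E) = √(-4 + E)
l(h, H) = √(-4 + H + h) (l(h, H) = √(-4 + (h + H)) = √(-4 + (H + h)) = √(-4 + H + h))
1/(K(-236) + l(92, -50)) = 1/((-69 - 1*(-236)) + √(-4 - 50 + 92)) = 1/((-69 + 236) + √38) = 1/(167 + √38)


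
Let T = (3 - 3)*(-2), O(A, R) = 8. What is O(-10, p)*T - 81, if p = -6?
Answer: -81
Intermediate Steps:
T = 0 (T = 0*(-2) = 0)
O(-10, p)*T - 81 = 8*0 - 81 = 0 - 81 = -81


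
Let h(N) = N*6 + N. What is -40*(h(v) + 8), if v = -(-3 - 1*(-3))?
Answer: -320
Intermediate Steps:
v = 0 (v = -(-3 + 3) = -1*0 = 0)
h(N) = 7*N (h(N) = 6*N + N = 7*N)
-40*(h(v) + 8) = -40*(7*0 + 8) = -40*(0 + 8) = -40*8 = -320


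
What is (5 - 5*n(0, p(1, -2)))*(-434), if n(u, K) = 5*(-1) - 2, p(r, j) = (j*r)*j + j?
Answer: -17360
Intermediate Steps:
p(r, j) = j + r*j² (p(r, j) = r*j² + j = j + r*j²)
n(u, K) = -7 (n(u, K) = -5 - 2 = -7)
(5 - 5*n(0, p(1, -2)))*(-434) = (5 - 5*(-7))*(-434) = (5 + 35)*(-434) = 40*(-434) = -17360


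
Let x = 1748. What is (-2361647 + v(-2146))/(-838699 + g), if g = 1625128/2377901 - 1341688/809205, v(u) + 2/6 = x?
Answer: 4540940429999677030/1613834357050038443 ≈ 2.8138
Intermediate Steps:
v(u) = 5243/3 (v(u) = -⅓ + 1748 = 5243/3)
g = -1875339533648/1924209378705 (g = 1625128*(1/2377901) - 1341688*1/809205 = 1625128/2377901 - 1341688/809205 = -1875339533648/1924209378705 ≈ -0.97460)
(-2361647 + v(-2146))/(-838699 + g) = (-2361647 + 5243/3)/(-838699 - 1875339533648/1924209378705) = -7079698/(3*(-1613834357050038443/1924209378705)) = -7079698/3*(-1924209378705/1613834357050038443) = 4540940429999677030/1613834357050038443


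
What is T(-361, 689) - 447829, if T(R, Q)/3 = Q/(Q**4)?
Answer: -146477149358498/327082769 ≈ -4.4783e+5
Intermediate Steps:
T(R, Q) = 3/Q**3 (T(R, Q) = 3*(Q/(Q**4)) = 3*(Q/Q**4) = 3/Q**3)
T(-361, 689) - 447829 = 3/689**3 - 447829 = 3*(1/327082769) - 447829 = 3/327082769 - 447829 = -146477149358498/327082769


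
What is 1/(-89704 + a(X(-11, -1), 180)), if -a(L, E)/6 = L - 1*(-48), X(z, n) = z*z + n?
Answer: -1/90712 ≈ -1.1024e-5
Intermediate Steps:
X(z, n) = n + z² (X(z, n) = z² + n = n + z²)
a(L, E) = -288 - 6*L (a(L, E) = -6*(L - 1*(-48)) = -6*(L + 48) = -6*(48 + L) = -288 - 6*L)
1/(-89704 + a(X(-11, -1), 180)) = 1/(-89704 + (-288 - 6*(-1 + (-11)²))) = 1/(-89704 + (-288 - 6*(-1 + 121))) = 1/(-89704 + (-288 - 6*120)) = 1/(-89704 + (-288 - 720)) = 1/(-89704 - 1008) = 1/(-90712) = -1/90712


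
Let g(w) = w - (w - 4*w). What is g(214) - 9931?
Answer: -9075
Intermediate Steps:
g(w) = 4*w (g(w) = w - (-3)*w = w + 3*w = 4*w)
g(214) - 9931 = 4*214 - 9931 = 856 - 9931 = -9075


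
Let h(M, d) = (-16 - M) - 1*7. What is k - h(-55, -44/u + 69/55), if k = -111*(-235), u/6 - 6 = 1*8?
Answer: 26053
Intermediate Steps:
u = 84 (u = 36 + 6*(1*8) = 36 + 6*8 = 36 + 48 = 84)
k = 26085
h(M, d) = -23 - M (h(M, d) = (-16 - M) - 7 = -23 - M)
k - h(-55, -44/u + 69/55) = 26085 - (-23 - 1*(-55)) = 26085 - (-23 + 55) = 26085 - 1*32 = 26085 - 32 = 26053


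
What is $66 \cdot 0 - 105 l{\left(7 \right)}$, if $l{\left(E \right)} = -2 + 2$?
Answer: $0$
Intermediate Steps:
$l{\left(E \right)} = 0$
$66 \cdot 0 - 105 l{\left(7 \right)} = 66 \cdot 0 - 0 = 0 + 0 = 0$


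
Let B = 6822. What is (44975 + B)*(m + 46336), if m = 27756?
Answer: 3837743324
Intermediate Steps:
(44975 + B)*(m + 46336) = (44975 + 6822)*(27756 + 46336) = 51797*74092 = 3837743324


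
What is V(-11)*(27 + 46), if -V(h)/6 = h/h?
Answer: -438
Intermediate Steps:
V(h) = -6 (V(h) = -6*h/h = -6*1 = -6)
V(-11)*(27 + 46) = -6*(27 + 46) = -6*73 = -438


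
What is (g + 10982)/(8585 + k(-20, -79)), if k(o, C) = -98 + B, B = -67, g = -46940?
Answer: -17979/4210 ≈ -4.2705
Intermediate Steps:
k(o, C) = -165 (k(o, C) = -98 - 67 = -165)
(g + 10982)/(8585 + k(-20, -79)) = (-46940 + 10982)/(8585 - 165) = -35958/8420 = -35958*1/8420 = -17979/4210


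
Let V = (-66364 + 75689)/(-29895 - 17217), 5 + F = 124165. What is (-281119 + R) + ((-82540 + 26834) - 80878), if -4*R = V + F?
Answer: -84564711539/188448 ≈ -4.4874e+5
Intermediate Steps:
F = 124160 (F = -5 + 124165 = 124160)
V = -9325/47112 (V = 9325/(-47112) = 9325*(-1/47112) = -9325/47112 ≈ -0.19793)
R = -5849416595/188448 (R = -(-9325/47112 + 124160)/4 = -1/4*5849416595/47112 = -5849416595/188448 ≈ -31040.)
(-281119 + R) + ((-82540 + 26834) - 80878) = (-281119 - 5849416595/188448) + ((-82540 + 26834) - 80878) = -58825729907/188448 + (-55706 - 80878) = -58825729907/188448 - 136584 = -84564711539/188448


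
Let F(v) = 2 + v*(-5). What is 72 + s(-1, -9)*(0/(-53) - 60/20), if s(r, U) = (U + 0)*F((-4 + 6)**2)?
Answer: -414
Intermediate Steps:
F(v) = 2 - 5*v
s(r, U) = -18*U (s(r, U) = (U + 0)*(2 - 5*(-4 + 6)**2) = U*(2 - 5*2**2) = U*(2 - 5*4) = U*(2 - 20) = U*(-18) = -18*U)
72 + s(-1, -9)*(0/(-53) - 60/20) = 72 + (-18*(-9))*(0/(-53) - 60/20) = 72 + 162*(0*(-1/53) - 60*1/20) = 72 + 162*(0 - 3) = 72 + 162*(-3) = 72 - 486 = -414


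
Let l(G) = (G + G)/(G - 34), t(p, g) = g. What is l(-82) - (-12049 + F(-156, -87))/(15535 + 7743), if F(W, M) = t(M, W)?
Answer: 1308343/675062 ≈ 1.9381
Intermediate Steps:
F(W, M) = W
l(G) = 2*G/(-34 + G) (l(G) = (2*G)/(-34 + G) = 2*G/(-34 + G))
l(-82) - (-12049 + F(-156, -87))/(15535 + 7743) = 2*(-82)/(-34 - 82) - (-12049 - 156)/(15535 + 7743) = 2*(-82)/(-116) - (-12205)/23278 = 2*(-82)*(-1/116) - (-12205)/23278 = 41/29 - 1*(-12205/23278) = 41/29 + 12205/23278 = 1308343/675062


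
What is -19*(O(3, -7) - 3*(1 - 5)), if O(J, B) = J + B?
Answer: -152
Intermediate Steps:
O(J, B) = B + J
-19*(O(3, -7) - 3*(1 - 5)) = -19*((-7 + 3) - 3*(1 - 5)) = -19*(-4 - 3*(-4)) = -19*(-4 + 12) = -19*8 = -152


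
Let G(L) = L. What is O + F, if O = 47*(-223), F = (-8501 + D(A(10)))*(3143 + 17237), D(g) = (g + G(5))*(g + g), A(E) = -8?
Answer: -172282621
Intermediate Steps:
D(g) = 2*g*(5 + g) (D(g) = (g + 5)*(g + g) = (5 + g)*(2*g) = 2*g*(5 + g))
F = -172272140 (F = (-8501 + 2*(-8)*(5 - 8))*(3143 + 17237) = (-8501 + 2*(-8)*(-3))*20380 = (-8501 + 48)*20380 = -8453*20380 = -172272140)
O = -10481
O + F = -10481 - 172272140 = -172282621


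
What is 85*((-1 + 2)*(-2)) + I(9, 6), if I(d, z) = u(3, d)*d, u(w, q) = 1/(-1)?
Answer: -179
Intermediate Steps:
u(w, q) = -1
I(d, z) = -d
85*((-1 + 2)*(-2)) + I(9, 6) = 85*((-1 + 2)*(-2)) - 1*9 = 85*(1*(-2)) - 9 = 85*(-2) - 9 = -170 - 9 = -179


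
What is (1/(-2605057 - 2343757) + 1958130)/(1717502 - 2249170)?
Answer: -9690421157819/2631126041752 ≈ -3.6830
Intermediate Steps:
(1/(-2605057 - 2343757) + 1958130)/(1717502 - 2249170) = (1/(-4948814) + 1958130)/(-531668) = (-1/4948814 + 1958130)*(-1/531668) = (9690421157819/4948814)*(-1/531668) = -9690421157819/2631126041752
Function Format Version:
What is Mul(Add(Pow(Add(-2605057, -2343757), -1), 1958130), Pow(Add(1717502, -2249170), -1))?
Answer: Rational(-9690421157819, 2631126041752) ≈ -3.6830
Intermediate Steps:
Mul(Add(Pow(Add(-2605057, -2343757), -1), 1958130), Pow(Add(1717502, -2249170), -1)) = Mul(Add(Pow(-4948814, -1), 1958130), Pow(-531668, -1)) = Mul(Add(Rational(-1, 4948814), 1958130), Rational(-1, 531668)) = Mul(Rational(9690421157819, 4948814), Rational(-1, 531668)) = Rational(-9690421157819, 2631126041752)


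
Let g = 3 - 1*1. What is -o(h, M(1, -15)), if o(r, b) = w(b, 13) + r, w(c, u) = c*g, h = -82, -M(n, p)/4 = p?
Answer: -38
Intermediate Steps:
M(n, p) = -4*p
g = 2 (g = 3 - 1 = 2)
w(c, u) = 2*c (w(c, u) = c*2 = 2*c)
o(r, b) = r + 2*b (o(r, b) = 2*b + r = r + 2*b)
-o(h, M(1, -15)) = -(-82 + 2*(-4*(-15))) = -(-82 + 2*60) = -(-82 + 120) = -1*38 = -38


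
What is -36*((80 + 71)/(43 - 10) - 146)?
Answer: 56004/11 ≈ 5091.3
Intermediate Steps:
-36*((80 + 71)/(43 - 10) - 146) = -36*(151/33 - 146) = -36*(-4667/33) = 56004/11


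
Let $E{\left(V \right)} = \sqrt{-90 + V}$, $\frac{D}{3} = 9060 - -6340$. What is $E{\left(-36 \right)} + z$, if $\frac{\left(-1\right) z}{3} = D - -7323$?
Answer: $-160569 + 3 i \sqrt{14} \approx -1.6057 \cdot 10^{5} + 11.225 i$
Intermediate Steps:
$D = 46200$ ($D = 3 \left(9060 - -6340\right) = 3 \left(9060 + 6340\right) = 3 \cdot 15400 = 46200$)
$z = -160569$ ($z = - 3 \left(46200 - -7323\right) = - 3 \left(46200 + 7323\right) = \left(-3\right) 53523 = -160569$)
$E{\left(-36 \right)} + z = \sqrt{-90 - 36} - 160569 = \sqrt{-126} - 160569 = 3 i \sqrt{14} - 160569 = -160569 + 3 i \sqrt{14}$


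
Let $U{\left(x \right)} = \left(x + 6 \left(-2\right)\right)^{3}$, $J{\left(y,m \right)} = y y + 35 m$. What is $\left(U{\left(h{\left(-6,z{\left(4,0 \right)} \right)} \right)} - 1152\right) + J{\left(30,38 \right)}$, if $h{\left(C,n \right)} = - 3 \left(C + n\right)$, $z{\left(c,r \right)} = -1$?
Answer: $1807$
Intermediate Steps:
$J{\left(y,m \right)} = y^{2} + 35 m$
$h{\left(C,n \right)} = - 3 C - 3 n$
$U{\left(x \right)} = \left(-12 + x\right)^{3}$ ($U{\left(x \right)} = \left(x - 12\right)^{3} = \left(-12 + x\right)^{3}$)
$\left(U{\left(h{\left(-6,z{\left(4,0 \right)} \right)} \right)} - 1152\right) + J{\left(30,38 \right)} = \left(\left(-12 - -21\right)^{3} - 1152\right) + \left(30^{2} + 35 \cdot 38\right) = \left(\left(-12 + \left(18 + 3\right)\right)^{3} - 1152\right) + \left(900 + 1330\right) = \left(\left(-12 + 21\right)^{3} - 1152\right) + 2230 = \left(9^{3} - 1152\right) + 2230 = \left(729 - 1152\right) + 2230 = -423 + 2230 = 1807$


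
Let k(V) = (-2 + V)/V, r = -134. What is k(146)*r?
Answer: -9648/73 ≈ -132.16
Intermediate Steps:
k(146)*r = ((-2 + 146)/146)*(-134) = ((1/146)*144)*(-134) = (72/73)*(-134) = -9648/73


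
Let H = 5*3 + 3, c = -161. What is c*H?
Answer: -2898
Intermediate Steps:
H = 18 (H = 15 + 3 = 18)
c*H = -161*18 = -2898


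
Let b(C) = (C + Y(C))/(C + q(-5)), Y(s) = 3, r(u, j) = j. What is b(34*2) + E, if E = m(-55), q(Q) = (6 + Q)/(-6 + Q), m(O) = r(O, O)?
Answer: -40304/747 ≈ -53.954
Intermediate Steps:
m(O) = O
q(Q) = (6 + Q)/(-6 + Q)
b(C) = (3 + C)/(-1/11 + C) (b(C) = (C + 3)/(C + (6 - 5)/(-6 - 5)) = (3 + C)/(C + 1/(-11)) = (3 + C)/(C - 1/11*1) = (3 + C)/(C - 1/11) = (3 + C)/(-1/11 + C))
E = -55
b(34*2) + E = 11*(3 + 34*2)/(-1 + 11*(34*2)) - 55 = 11*(3 + 68)/(-1 + 11*68) - 55 = 11*71/(-1 + 748) - 55 = 11*71/747 - 55 = 11*(1/747)*71 - 55 = 781/747 - 55 = -40304/747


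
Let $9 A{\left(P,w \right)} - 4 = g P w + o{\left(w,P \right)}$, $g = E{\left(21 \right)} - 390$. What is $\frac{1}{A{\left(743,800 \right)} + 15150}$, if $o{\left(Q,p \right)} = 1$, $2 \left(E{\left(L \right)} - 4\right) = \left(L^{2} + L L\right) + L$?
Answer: $\frac{3}{13023185} \approx 2.3036 \cdot 10^{-7}$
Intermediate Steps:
$E{\left(L \right)} = 4 + L^{2} + \frac{L}{2}$ ($E{\left(L \right)} = 4 + \frac{\left(L^{2} + L L\right) + L}{2} = 4 + \frac{\left(L^{2} + L^{2}\right) + L}{2} = 4 + \frac{2 L^{2} + L}{2} = 4 + \frac{L + 2 L^{2}}{2} = 4 + \left(L^{2} + \frac{L}{2}\right) = 4 + L^{2} + \frac{L}{2}$)
$g = \frac{131}{2}$ ($g = \left(4 + 21^{2} + \frac{1}{2} \cdot 21\right) - 390 = \left(4 + 441 + \frac{21}{2}\right) - 390 = \frac{911}{2} - 390 = \frac{131}{2} \approx 65.5$)
$A{\left(P,w \right)} = \frac{5}{9} + \frac{131 P w}{18}$ ($A{\left(P,w \right)} = \frac{4}{9} + \frac{\frac{131 P}{2} w + 1}{9} = \frac{4}{9} + \frac{\frac{131 P w}{2} + 1}{9} = \frac{4}{9} + \frac{1 + \frac{131 P w}{2}}{9} = \frac{4}{9} + \left(\frac{1}{9} + \frac{131 P w}{18}\right) = \frac{5}{9} + \frac{131 P w}{18}$)
$\frac{1}{A{\left(743,800 \right)} + 15150} = \frac{1}{\left(\frac{5}{9} + \frac{131}{18} \cdot 743 \cdot 800\right) + 15150} = \frac{1}{\left(\frac{5}{9} + \frac{38933200}{9}\right) + 15150} = \frac{1}{\frac{12977735}{3} + 15150} = \frac{1}{\frac{13023185}{3}} = \frac{3}{13023185}$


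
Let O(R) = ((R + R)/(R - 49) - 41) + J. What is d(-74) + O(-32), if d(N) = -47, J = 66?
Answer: -1718/81 ≈ -21.210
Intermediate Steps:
O(R) = 25 + 2*R/(-49 + R) (O(R) = ((R + R)/(R - 49) - 41) + 66 = ((2*R)/(-49 + R) - 41) + 66 = (2*R/(-49 + R) - 41) + 66 = (-41 + 2*R/(-49 + R)) + 66 = 25 + 2*R/(-49 + R))
d(-74) + O(-32) = -47 + (-1225 + 27*(-32))/(-49 - 32) = -47 + (-1225 - 864)/(-81) = -47 - 1/81*(-2089) = -47 + 2089/81 = -1718/81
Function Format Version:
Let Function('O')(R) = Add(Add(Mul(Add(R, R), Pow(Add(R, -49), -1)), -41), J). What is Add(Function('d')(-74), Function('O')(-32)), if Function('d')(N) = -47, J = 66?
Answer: Rational(-1718, 81) ≈ -21.210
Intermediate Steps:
Function('O')(R) = Add(25, Mul(2, R, Pow(Add(-49, R), -1))) (Function('O')(R) = Add(Add(Mul(Add(R, R), Pow(Add(R, -49), -1)), -41), 66) = Add(Add(Mul(Mul(2, R), Pow(Add(-49, R), -1)), -41), 66) = Add(Add(Mul(2, R, Pow(Add(-49, R), -1)), -41), 66) = Add(Add(-41, Mul(2, R, Pow(Add(-49, R), -1))), 66) = Add(25, Mul(2, R, Pow(Add(-49, R), -1))))
Add(Function('d')(-74), Function('O')(-32)) = Add(-47, Mul(Pow(Add(-49, -32), -1), Add(-1225, Mul(27, -32)))) = Add(-47, Mul(Pow(-81, -1), Add(-1225, -864))) = Add(-47, Mul(Rational(-1, 81), -2089)) = Add(-47, Rational(2089, 81)) = Rational(-1718, 81)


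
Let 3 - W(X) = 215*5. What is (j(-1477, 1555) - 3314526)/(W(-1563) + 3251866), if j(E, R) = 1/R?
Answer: -5154087929/5054984670 ≈ -1.0196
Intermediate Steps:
W(X) = -1072 (W(X) = 3 - 215*5 = 3 - 1*1075 = 3 - 1075 = -1072)
(j(-1477, 1555) - 3314526)/(W(-1563) + 3251866) = (1/1555 - 3314526)/(-1072 + 3251866) = (1/1555 - 3314526)/3250794 = -5154087929/1555*1/3250794 = -5154087929/5054984670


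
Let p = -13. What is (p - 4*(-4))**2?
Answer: 9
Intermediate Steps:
(p - 4*(-4))**2 = (-13 - 4*(-4))**2 = (-13 + 16)**2 = 3**2 = 9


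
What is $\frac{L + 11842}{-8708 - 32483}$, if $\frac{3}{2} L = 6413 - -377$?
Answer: $- \frac{49106}{123573} \approx -0.39738$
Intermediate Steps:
$L = \frac{13580}{3}$ ($L = \frac{2 \left(6413 - -377\right)}{3} = \frac{2 \left(6413 + 377\right)}{3} = \frac{2}{3} \cdot 6790 = \frac{13580}{3} \approx 4526.7$)
$\frac{L + 11842}{-8708 - 32483} = \frac{\frac{13580}{3} + 11842}{-8708 - 32483} = \frac{49106}{3 \left(-41191\right)} = \frac{49106}{3} \left(- \frac{1}{41191}\right) = - \frac{49106}{123573}$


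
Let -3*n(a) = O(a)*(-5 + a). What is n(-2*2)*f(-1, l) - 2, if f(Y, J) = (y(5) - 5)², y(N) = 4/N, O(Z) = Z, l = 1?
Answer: -5342/25 ≈ -213.68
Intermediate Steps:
n(a) = -a*(-5 + a)/3
f(Y, J) = 441/25 (f(Y, J) = (4/5 - 5)² = (4*(⅕) - 5)² = (⅘ - 5)² = (-21/5)² = 441/25)
n(-2*2)*f(-1, l) - 2 = ((-2*2)*(5 - (-2)*2)/3)*(441/25) - 2 = ((⅓)*(-4)*(5 - 1*(-4)))*(441/25) - 2 = ((⅓)*(-4)*(5 + 4))*(441/25) - 2 = ((⅓)*(-4)*9)*(441/25) - 2 = -12*441/25 - 2 = -5292/25 - 2 = -5342/25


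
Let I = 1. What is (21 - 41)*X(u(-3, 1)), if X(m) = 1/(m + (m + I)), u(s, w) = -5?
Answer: 20/9 ≈ 2.2222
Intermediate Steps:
X(m) = 1/(1 + 2*m) (X(m) = 1/(m + (m + 1)) = 1/(m + (1 + m)) = 1/(1 + 2*m))
(21 - 41)*X(u(-3, 1)) = (21 - 41)/(1 + 2*(-5)) = -20/(1 - 10) = -20/(-9) = -20*(-⅑) = 20/9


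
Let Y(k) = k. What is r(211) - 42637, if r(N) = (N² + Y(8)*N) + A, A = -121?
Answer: 3451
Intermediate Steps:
r(N) = -121 + N² + 8*N (r(N) = (N² + 8*N) - 121 = -121 + N² + 8*N)
r(211) - 42637 = (-121 + 211² + 8*211) - 42637 = (-121 + 44521 + 1688) - 42637 = 46088 - 42637 = 3451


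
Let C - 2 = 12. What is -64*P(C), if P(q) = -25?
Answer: 1600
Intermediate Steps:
C = 14 (C = 2 + 12 = 14)
-64*P(C) = -64*(-25) = 1600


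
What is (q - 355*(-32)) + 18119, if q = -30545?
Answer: -1066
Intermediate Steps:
(q - 355*(-32)) + 18119 = (-30545 - 355*(-32)) + 18119 = (-30545 + 11360) + 18119 = -19185 + 18119 = -1066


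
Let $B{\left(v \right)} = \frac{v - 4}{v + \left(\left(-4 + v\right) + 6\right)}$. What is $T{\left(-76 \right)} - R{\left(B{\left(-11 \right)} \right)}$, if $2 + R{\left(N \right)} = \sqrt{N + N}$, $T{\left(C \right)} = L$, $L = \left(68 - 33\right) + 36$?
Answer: $73 - \frac{\sqrt{6}}{2} \approx 71.775$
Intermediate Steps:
$L = 71$ ($L = 35 + 36 = 71$)
$B{\left(v \right)} = \frac{-4 + v}{2 + 2 v}$ ($B{\left(v \right)} = \frac{-4 + v}{v + \left(2 + v\right)} = \frac{-4 + v}{2 + 2 v}$)
$T{\left(C \right)} = 71$
$R{\left(N \right)} = -2 + \sqrt{2} \sqrt{N}$ ($R{\left(N \right)} = -2 + \sqrt{N + N} = -2 + \sqrt{2 N} = -2 + \sqrt{2} \sqrt{N}$)
$T{\left(-76 \right)} - R{\left(B{\left(-11 \right)} \right)} = 71 - \left(-2 + \sqrt{2} \sqrt{\frac{-4 - 11}{2 \left(1 - 11\right)}}\right) = 71 - \left(-2 + \sqrt{2} \sqrt{\frac{1}{2} \frac{1}{-10} \left(-15\right)}\right) = 71 - \left(-2 + \sqrt{2} \sqrt{\frac{1}{2} \left(- \frac{1}{10}\right) \left(-15\right)}\right) = 71 - \left(-2 + \sqrt{2} \sqrt{\frac{3}{4}}\right) = 71 - \left(-2 + \sqrt{2} \frac{\sqrt{3}}{2}\right) = 71 - \left(-2 + \frac{\sqrt{6}}{2}\right) = 71 + \left(2 - \frac{\sqrt{6}}{2}\right) = 73 - \frac{\sqrt{6}}{2}$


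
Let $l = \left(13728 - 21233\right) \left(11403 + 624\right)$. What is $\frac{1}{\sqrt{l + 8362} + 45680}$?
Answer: $\frac{45680}{2176916673} - \frac{i \sqrt{90254273}}{2176916673} \approx 2.0984 \cdot 10^{-5} - 4.3641 \cdot 10^{-6} i$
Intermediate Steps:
$l = -90262635$ ($l = \left(-7505\right) 12027 = -90262635$)
$\frac{1}{\sqrt{l + 8362} + 45680} = \frac{1}{\sqrt{-90262635 + 8362} + 45680} = \frac{1}{\sqrt{-90254273} + 45680} = \frac{1}{i \sqrt{90254273} + 45680} = \frac{1}{45680 + i \sqrt{90254273}}$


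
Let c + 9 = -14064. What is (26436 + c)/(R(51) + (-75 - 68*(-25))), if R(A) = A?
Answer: 12363/1676 ≈ 7.3765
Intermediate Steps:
c = -14073 (c = -9 - 14064 = -14073)
(26436 + c)/(R(51) + (-75 - 68*(-25))) = (26436 - 14073)/(51 + (-75 - 68*(-25))) = 12363/(51 + (-75 + 1700)) = 12363/(51 + 1625) = 12363/1676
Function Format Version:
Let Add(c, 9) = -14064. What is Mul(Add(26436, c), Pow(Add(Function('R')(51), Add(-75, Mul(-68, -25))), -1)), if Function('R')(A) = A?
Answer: Rational(12363, 1676) ≈ 7.3765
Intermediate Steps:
c = -14073 (c = Add(-9, -14064) = -14073)
Mul(Add(26436, c), Pow(Add(Function('R')(51), Add(-75, Mul(-68, -25))), -1)) = Mul(Add(26436, -14073), Pow(Add(51, Add(-75, Mul(-68, -25))), -1)) = Mul(12363, Pow(Add(51, Add(-75, 1700)), -1)) = Mul(12363, Pow(Add(51, 1625), -1)) = Mul(12363, Pow(1676, -1)) = Mul(12363, Rational(1, 1676)) = Rational(12363, 1676)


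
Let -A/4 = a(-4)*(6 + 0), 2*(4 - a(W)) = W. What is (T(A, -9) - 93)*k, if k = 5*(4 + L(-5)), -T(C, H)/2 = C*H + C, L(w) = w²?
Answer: -347565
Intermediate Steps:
a(W) = 4 - W/2
A = -144 (A = -4*(4 - ½*(-4))*(6 + 0) = -4*(4 + 2)*6 = -24*6 = -4*36 = -144)
T(C, H) = -2*C - 2*C*H (T(C, H) = -2*(C*H + C) = -2*(C + C*H) = -2*C - 2*C*H)
k = 145 (k = 5*(4 + (-5)²) = 5*(4 + 25) = 5*29 = 145)
(T(A, -9) - 93)*k = (-2*(-144)*(1 - 9) - 93)*145 = (-2*(-144)*(-8) - 93)*145 = (-2304 - 93)*145 = -2397*145 = -347565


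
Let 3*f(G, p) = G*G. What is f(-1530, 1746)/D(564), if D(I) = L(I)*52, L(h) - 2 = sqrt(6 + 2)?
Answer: -195075/26 + 195075*sqrt(2)/26 ≈ 3107.8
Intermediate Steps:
L(h) = 2 + 2*sqrt(2) (L(h) = 2 + sqrt(6 + 2) = 2 + sqrt(8) = 2 + 2*sqrt(2))
f(G, p) = G**2/3 (f(G, p) = (G*G)/3 = G**2/3)
D(I) = 104 + 104*sqrt(2) (D(I) = (2 + 2*sqrt(2))*52 = 104 + 104*sqrt(2))
f(-1530, 1746)/D(564) = ((1/3)*(-1530)**2)/(104 + 104*sqrt(2)) = ((1/3)*2340900)/(104 + 104*sqrt(2)) = 780300/(104 + 104*sqrt(2))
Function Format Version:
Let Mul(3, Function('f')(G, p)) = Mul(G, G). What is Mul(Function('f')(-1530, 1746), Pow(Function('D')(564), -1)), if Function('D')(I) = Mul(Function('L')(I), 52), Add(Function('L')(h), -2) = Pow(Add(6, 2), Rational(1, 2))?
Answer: Add(Rational(-195075, 26), Mul(Rational(195075, 26), Pow(2, Rational(1, 2)))) ≈ 3107.8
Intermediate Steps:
Function('L')(h) = Add(2, Mul(2, Pow(2, Rational(1, 2)))) (Function('L')(h) = Add(2, Pow(Add(6, 2), Rational(1, 2))) = Add(2, Pow(8, Rational(1, 2))) = Add(2, Mul(2, Pow(2, Rational(1, 2)))))
Function('f')(G, p) = Mul(Rational(1, 3), Pow(G, 2)) (Function('f')(G, p) = Mul(Rational(1, 3), Mul(G, G)) = Mul(Rational(1, 3), Pow(G, 2)))
Function('D')(I) = Add(104, Mul(104, Pow(2, Rational(1, 2)))) (Function('D')(I) = Mul(Add(2, Mul(2, Pow(2, Rational(1, 2)))), 52) = Add(104, Mul(104, Pow(2, Rational(1, 2)))))
Mul(Function('f')(-1530, 1746), Pow(Function('D')(564), -1)) = Mul(Mul(Rational(1, 3), Pow(-1530, 2)), Pow(Add(104, Mul(104, Pow(2, Rational(1, 2)))), -1)) = Mul(Mul(Rational(1, 3), 2340900), Pow(Add(104, Mul(104, Pow(2, Rational(1, 2)))), -1)) = Mul(780300, Pow(Add(104, Mul(104, Pow(2, Rational(1, 2)))), -1))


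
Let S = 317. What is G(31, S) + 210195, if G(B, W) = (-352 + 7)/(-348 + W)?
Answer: 6516390/31 ≈ 2.1021e+5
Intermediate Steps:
G(B, W) = -345/(-348 + W)
G(31, S) + 210195 = -345/(-348 + 317) + 210195 = -345/(-31) + 210195 = -345*(-1/31) + 210195 = 345/31 + 210195 = 6516390/31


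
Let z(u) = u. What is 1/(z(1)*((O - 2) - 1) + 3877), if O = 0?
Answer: 1/3874 ≈ 0.00025813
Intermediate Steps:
1/(z(1)*((O - 2) - 1) + 3877) = 1/(1*((0 - 2) - 1) + 3877) = 1/(1*(-2 - 1) + 3877) = 1/(1*(-3) + 3877) = 1/(-3 + 3877) = 1/3874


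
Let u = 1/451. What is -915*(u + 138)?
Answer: -56948685/451 ≈ -1.2627e+5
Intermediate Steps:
u = 1/451 ≈ 0.0022173
-915*(u + 138) = -915*(1/451 + 138) = -915*62239/451 = -56948685/451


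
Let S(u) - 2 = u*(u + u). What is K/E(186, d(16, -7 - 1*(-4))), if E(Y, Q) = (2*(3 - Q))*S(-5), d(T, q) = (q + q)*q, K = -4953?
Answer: 127/40 ≈ 3.1750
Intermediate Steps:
S(u) = 2 + 2*u**2 (S(u) = 2 + u*(u + u) = 2 + u*(2*u) = 2 + 2*u**2)
d(T, q) = 2*q**2 (d(T, q) = (2*q)*q = 2*q**2)
E(Y, Q) = 312 - 104*Q (E(Y, Q) = (2*(3 - Q))*(2 + 2*(-5)**2) = (6 - 2*Q)*(2 + 2*25) = (6 - 2*Q)*(2 + 50) = (6 - 2*Q)*52 = 312 - 104*Q)
K/E(186, d(16, -7 - 1*(-4))) = -4953/(312 - 208*(-7 - 1*(-4))**2) = -4953/(312 - 208*(-7 + 4)**2) = -4953/(312 - 208*(-3)**2) = -4953/(312 - 208*9) = -4953/(312 - 104*18) = -4953/(312 - 1872) = -4953/(-1560) = -4953*(-1/1560) = 127/40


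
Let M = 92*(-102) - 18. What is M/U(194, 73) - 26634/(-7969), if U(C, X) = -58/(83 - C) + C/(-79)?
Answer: 25287106665/5195788 ≈ 4866.8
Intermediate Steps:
U(C, X) = -58/(83 - C) - C/79 (U(C, X) = -58/(83 - C) + C*(-1/79) = -58/(83 - C) - C/79)
M = -9402 (M = -9384 - 18 = -9402)
M/U(194, 73) - 26634/(-7969) = -9402*79*(-83 + 194)/(4582 - 1*194² + 83*194) - 26634/(-7969) = -9402*8769/(4582 - 1*37636 + 16102) - 26634*(-1/7969) = -9402*8769/(4582 - 37636 + 16102) + 26634/7969 = -9402/((1/79)*(1/111)*(-16952)) + 26634/7969 = -9402/(-16952/8769) + 26634/7969 = -9402*(-8769/16952) + 26634/7969 = 41223069/8476 + 26634/7969 = 25287106665/5195788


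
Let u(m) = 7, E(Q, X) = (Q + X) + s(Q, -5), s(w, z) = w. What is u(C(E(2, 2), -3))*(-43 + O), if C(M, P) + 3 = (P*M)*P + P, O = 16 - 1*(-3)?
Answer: -168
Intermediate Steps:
O = 19 (O = 16 + 3 = 19)
E(Q, X) = X + 2*Q (E(Q, X) = (Q + X) + Q = X + 2*Q)
C(M, P) = -3 + P + M*P² (C(M, P) = -3 + ((P*M)*P + P) = -3 + ((M*P)*P + P) = -3 + (M*P² + P) = -3 + (P + M*P²) = -3 + P + M*P²)
u(C(E(2, 2), -3))*(-43 + O) = 7*(-43 + 19) = 7*(-24) = -168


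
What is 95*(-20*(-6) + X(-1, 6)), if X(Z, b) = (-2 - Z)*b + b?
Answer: 11400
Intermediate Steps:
X(Z, b) = b + b*(-2 - Z) (X(Z, b) = b*(-2 - Z) + b = b + b*(-2 - Z))
95*(-20*(-6) + X(-1, 6)) = 95*(-20*(-6) - 1*6*(1 - 1)) = 95*(120 - 1*6*0) = 95*(120 + 0) = 95*120 = 11400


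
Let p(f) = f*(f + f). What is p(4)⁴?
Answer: 1048576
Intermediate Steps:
p(f) = 2*f² (p(f) = f*(2*f) = 2*f²)
p(4)⁴ = (2*4²)⁴ = (2*16)⁴ = 32⁴ = 1048576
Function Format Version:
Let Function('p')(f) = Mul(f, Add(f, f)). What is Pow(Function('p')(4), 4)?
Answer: 1048576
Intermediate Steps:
Function('p')(f) = Mul(2, Pow(f, 2)) (Function('p')(f) = Mul(f, Mul(2, f)) = Mul(2, Pow(f, 2)))
Pow(Function('p')(4), 4) = Pow(Mul(2, Pow(4, 2)), 4) = Pow(Mul(2, 16), 4) = Pow(32, 4) = 1048576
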